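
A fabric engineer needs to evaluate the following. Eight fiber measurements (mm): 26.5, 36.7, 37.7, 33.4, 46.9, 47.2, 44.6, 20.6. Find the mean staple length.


Formula: Mean = sum of lengths / count
Sum = 26.5 + 36.7 + 37.7 + 33.4 + 46.9 + 47.2 + 44.6 + 20.6
Sum = 293.6 mm
Mean = 293.6 / 8 = 36.70 mm

36.70 mm


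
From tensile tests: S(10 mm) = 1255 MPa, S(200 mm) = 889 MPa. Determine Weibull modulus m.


Formula: m = ln(L1/L2) / ln(S2/S1)
Step 1: ln(L1/L2) = ln(10/200) = -2.99573
Step 2: S2/S1 = 889/1255 = 0.70837
Step 3: ln(S2/S1) = ln(0.70837) = -0.34479
Step 4: m = -2.99573 / -0.34479 = 8.69

8.69 (Weibull m)


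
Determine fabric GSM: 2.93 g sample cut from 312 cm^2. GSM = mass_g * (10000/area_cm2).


Formula: GSM = mass_g / area_m2
Step 1: Convert area: 312 cm^2 = 312 / 10000 = 0.0312 m^2
Step 2: GSM = 2.93 g / 0.0312 m^2 = 93.9 g/m^2

93.9 g/m^2


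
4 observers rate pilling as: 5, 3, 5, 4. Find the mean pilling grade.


Formula: Mean = sum / count
Sum = 5 + 3 + 5 + 4 = 17
Mean = 17 / 4 = 4.3

4.3


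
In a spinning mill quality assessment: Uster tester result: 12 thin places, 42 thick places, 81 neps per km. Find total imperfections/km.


Formula: Total = thin places + thick places + neps
Total = 12 + 42 + 81
Total = 135 imperfections/km

135 imperfections/km


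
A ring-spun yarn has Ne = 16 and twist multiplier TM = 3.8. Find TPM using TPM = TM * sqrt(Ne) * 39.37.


Formula: TPM = TM * sqrt(Ne) * 39.37
Step 1: sqrt(Ne) = sqrt(16) = 4
Step 2: TM * sqrt(Ne) = 3.8 * 4 = 15.2
Step 3: TPM = 15.2 * 39.37 = 598 twists/m

598 twists/m


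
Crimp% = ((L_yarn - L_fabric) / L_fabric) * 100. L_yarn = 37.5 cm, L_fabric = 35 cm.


Formula: Crimp% = ((L_yarn - L_fabric) / L_fabric) * 100
Step 1: Extension = 37.5 - 35 = 2.5 cm
Step 2: Crimp% = (2.5 / 35) * 100
Step 3: Crimp% = 0.071429 * 100 = 7.1429% ≈ 7.1%

7.1%


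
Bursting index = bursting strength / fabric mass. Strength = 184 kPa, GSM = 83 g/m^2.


Formula: Bursting Index = Bursting Strength / Fabric GSM
BI = 184 kPa / 83 g/m^2
BI = 2.217 kPa/(g/m^2)

2.217 kPa/(g/m^2)


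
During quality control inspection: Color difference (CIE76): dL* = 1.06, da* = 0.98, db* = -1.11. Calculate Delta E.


Formula: Delta E = sqrt(dL*^2 + da*^2 + db*^2)
Step 1: dL*^2 = 1.06^2 = 1.1236
Step 2: da*^2 = 0.98^2 = 0.9604
Step 3: db*^2 = (-1.11)^2 = 1.2321
Step 4: Sum = 1.1236 + 0.9604 + 1.2321 = 3.3161
Step 5: Delta E = sqrt(3.3161) = 1.82

1.82 Delta E


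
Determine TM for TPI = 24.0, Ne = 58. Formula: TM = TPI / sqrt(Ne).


Formula: TM = TPI / sqrt(Ne)
Step 1: sqrt(Ne) = sqrt(58) = 7.6158
Step 2: TM = 24.0 / 7.6158 = 3.15

3.15 TM


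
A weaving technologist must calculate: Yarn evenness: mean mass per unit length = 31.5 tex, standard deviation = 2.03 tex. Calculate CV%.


Formula: CV% = (standard deviation / mean) * 100
Step 1: Ratio = 2.03 / 31.5 = 0.064444
Step 2: CV% = 0.064444 * 100 = 6.4444% ≈ 6.4%

6.4%


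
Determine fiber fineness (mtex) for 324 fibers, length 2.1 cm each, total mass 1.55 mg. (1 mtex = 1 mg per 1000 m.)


Formula: fineness (mtex) = mass (mg) / total length (km) = (mass_mg / total_length_m) * 1000
Step 1: Convert fiber length: 2.1 cm = 0.021 m
Step 2: Total fiber length = 324 * 0.021 = 6.804 m
Step 3: Linear density = 1.55 mg / 6.804 m = 0.2278 mg/m
Step 4: fineness = 0.2278 * 1000 = 227.8 mtex

227.8 mtex


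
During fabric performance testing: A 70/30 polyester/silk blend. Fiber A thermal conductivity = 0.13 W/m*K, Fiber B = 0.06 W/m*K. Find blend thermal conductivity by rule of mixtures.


Formula: Blend property = (fraction_A * property_A) + (fraction_B * property_B)
Step 1: Contribution A = 70/100 * 0.13 W/m*K = 0.091 W/m*K
Step 2: Contribution B = 30/100 * 0.06 W/m*K = 0.018 W/m*K
Step 3: Blend thermal conductivity = 0.091 + 0.018 = 0.109 W/m*K

0.109 W/m*K


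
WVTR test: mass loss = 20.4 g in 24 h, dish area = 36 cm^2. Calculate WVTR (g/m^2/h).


Formula: WVTR = mass_loss / (area * time)
Step 1: Convert area: 36 cm^2 = 0.0036 m^2
Step 2: WVTR = 20.4 g / (0.0036 m^2 * 24 h)
Step 3: WVTR = 20.4 / 0.0864 = 236.1 g/m^2/h

236.1 g/m^2/h


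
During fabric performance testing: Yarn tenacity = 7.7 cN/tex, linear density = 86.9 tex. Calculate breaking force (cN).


Formula: Breaking force = Tenacity * Linear density
F = 7.7 cN/tex * 86.9 tex
F = 669.13 cN

669.13 cN


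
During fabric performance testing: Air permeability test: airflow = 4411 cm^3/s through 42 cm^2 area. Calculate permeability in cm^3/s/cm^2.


Formula: Air Permeability = Airflow / Test Area
AP = 4411 cm^3/s / 42 cm^2
AP = 105.0 cm^3/s/cm^2

105.0 cm^3/s/cm^2


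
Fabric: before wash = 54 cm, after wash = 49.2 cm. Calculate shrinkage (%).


Formula: Shrinkage% = ((L_before - L_after) / L_before) * 100
Step 1: Shrinkage = 54 - 49.2 = 4.8 cm
Step 2: Shrinkage% = (4.8 / 54) * 100
Step 3: Shrinkage% = 0.088889 * 100 = 8.8889% ≈ 8.9%

8.9%


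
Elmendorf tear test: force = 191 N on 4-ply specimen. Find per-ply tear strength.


Formula: Per-ply strength = Total force / Number of plies
Per-ply = 191 N / 4
Per-ply = 47.75 N

47.75 N


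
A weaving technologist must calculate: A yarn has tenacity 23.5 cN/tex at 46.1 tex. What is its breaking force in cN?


Formula: Breaking force = Tenacity * Linear density
F = 23.5 cN/tex * 46.1 tex
F = 1083.35 cN

1083.35 cN


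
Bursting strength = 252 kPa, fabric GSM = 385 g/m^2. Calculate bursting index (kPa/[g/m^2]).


Formula: Bursting Index = Bursting Strength / Fabric GSM
BI = 252 kPa / 385 g/m^2
BI = 0.655 kPa/(g/m^2)

0.655 kPa/(g/m^2)


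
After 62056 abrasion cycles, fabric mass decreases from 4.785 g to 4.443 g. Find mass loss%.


Formula: Mass loss% = ((m_before - m_after) / m_before) * 100
Step 1: Mass loss = 4.785 - 4.443 = 0.342 g
Step 2: Ratio = 0.342 / 4.785 = 0.0714734
Step 3: Mass loss% = 0.0714734 * 100 = 7.14734% ≈ 7.15%

7.15%


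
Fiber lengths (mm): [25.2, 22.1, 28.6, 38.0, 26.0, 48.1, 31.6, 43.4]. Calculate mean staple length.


Formula: Mean = sum of lengths / count
Sum = 25.2 + 22.1 + 28.6 + 38.0 + 26.0 + 48.1 + 31.6 + 43.4
Sum = 263.0 mm
Mean = 263.0 / 8 = 32.88 mm

32.88 mm


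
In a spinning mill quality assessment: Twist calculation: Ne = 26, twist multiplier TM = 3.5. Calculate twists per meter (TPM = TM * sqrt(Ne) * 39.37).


Formula: TPM = TM * sqrt(Ne) * 39.37
Step 1: sqrt(Ne) = sqrt(26) = 5.099
Step 2: TM * sqrt(Ne) = 3.5 * 5.099 = 17.8465
Step 3: TPM = 17.8465 * 39.37 = 703 twists/m

703 twists/m


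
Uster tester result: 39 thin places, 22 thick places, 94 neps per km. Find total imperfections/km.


Formula: Total = thin places + thick places + neps
Total = 39 + 22 + 94
Total = 155 imperfections/km

155 imperfections/km


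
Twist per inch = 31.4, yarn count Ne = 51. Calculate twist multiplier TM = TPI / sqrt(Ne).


Formula: TM = TPI / sqrt(Ne)
Step 1: sqrt(Ne) = sqrt(51) = 7.1414
Step 2: TM = 31.4 / 7.1414 = 4.40

4.40 TM


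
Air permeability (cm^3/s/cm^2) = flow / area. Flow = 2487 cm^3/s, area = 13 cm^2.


Formula: Air Permeability = Airflow / Test Area
AP = 2487 cm^3/s / 13 cm^2
AP = 191.3 cm^3/s/cm^2

191.3 cm^3/s/cm^2


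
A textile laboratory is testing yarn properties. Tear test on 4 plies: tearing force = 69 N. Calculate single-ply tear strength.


Formula: Per-ply strength = Total force / Number of plies
Per-ply = 69 N / 4
Per-ply = 17.25 N

17.25 N


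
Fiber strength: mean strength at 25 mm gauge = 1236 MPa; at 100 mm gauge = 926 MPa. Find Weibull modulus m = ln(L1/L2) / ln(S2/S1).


Formula: m = ln(L1/L2) / ln(S2/S1)
Step 1: ln(L1/L2) = ln(25/100) = -1.38629
Step 2: S2/S1 = 926/1236 = 0.74919
Step 3: ln(S2/S1) = ln(0.74919) = -0.28876
Step 4: m = -1.38629 / -0.28876 = 4.80

4.80 (Weibull m)


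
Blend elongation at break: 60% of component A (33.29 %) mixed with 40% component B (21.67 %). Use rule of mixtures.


Formula: Blend property = (fraction_A * property_A) + (fraction_B * property_B)
Step 1: Contribution A = 60/100 * 33.29 % = 19.974 %
Step 2: Contribution B = 40/100 * 21.67 % = 8.668 %
Step 3: Blend elongation at break = 19.974 + 8.668 = 28.642 %

28.642 %


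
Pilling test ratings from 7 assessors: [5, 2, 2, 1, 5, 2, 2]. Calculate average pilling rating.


Formula: Mean = sum / count
Sum = 5 + 2 + 2 + 1 + 5 + 2 + 2 = 19
Mean = 19 / 7 = 2.7

2.7


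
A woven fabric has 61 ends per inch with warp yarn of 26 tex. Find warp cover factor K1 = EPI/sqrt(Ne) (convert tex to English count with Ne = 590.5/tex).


Formula: K1 = EPI / sqrt(Ne), with Ne = 590.5 / tex_warp
Step 1: Ne = 590.5 / 26 = 22.712
Step 2: sqrt(Ne) = sqrt(22.712) = 4.7657
Step 3: K1 = 61 / 4.7657 = 12.8

12.8


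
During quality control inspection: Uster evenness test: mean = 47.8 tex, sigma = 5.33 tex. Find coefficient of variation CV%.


Formula: CV% = (standard deviation / mean) * 100
Step 1: Ratio = 5.33 / 47.8 = 0.111506
Step 2: CV% = 0.111506 * 100 = 11.1506% ≈ 11.2%

11.2%


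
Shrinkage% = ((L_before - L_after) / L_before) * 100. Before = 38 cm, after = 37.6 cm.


Formula: Shrinkage% = ((L_before - L_after) / L_before) * 100
Step 1: Shrinkage = 38 - 37.6 = 0.4 cm
Step 2: Shrinkage% = (0.4 / 38) * 100
Step 3: Shrinkage% = 0.010526 * 100 = 1.0526% ≈ 1.1%

1.1%


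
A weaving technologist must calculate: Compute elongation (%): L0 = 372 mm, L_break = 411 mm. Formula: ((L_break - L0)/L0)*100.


Formula: Elongation (%) = ((L_break - L0) / L0) * 100
Step 1: Extension = 411 - 372 = 39 mm
Step 2: Elongation = (39 / 372) * 100
Step 3: Elongation = 0.104839 * 100 = 10.4839% ≈ 10.5%

10.5%


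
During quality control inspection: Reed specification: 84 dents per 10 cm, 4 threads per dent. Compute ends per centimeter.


Formula: EPC = (dents per 10 cm * ends per dent) / 10
Step 1: Total ends per 10 cm = 84 * 4 = 336
Step 2: EPC = 336 / 10 = 33.6 ends/cm

33.6 ends/cm


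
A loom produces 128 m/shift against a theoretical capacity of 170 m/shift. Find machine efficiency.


Formula: Efficiency% = (Actual output / Theoretical output) * 100
Efficiency% = (128 / 170) * 100
Efficiency% = 0.752941 * 100 = 75.2941% ≈ 75.3%

75.3%


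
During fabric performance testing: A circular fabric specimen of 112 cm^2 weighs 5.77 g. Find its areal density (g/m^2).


Formula: GSM = mass_g / area_m2
Step 1: Convert area: 112 cm^2 = 112 / 10000 = 0.0112 m^2
Step 2: GSM = 5.77 g / 0.0112 m^2 = 515.2 g/m^2

515.2 g/m^2


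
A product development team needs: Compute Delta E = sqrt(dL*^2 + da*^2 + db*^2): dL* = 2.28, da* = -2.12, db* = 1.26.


Formula: Delta E = sqrt(dL*^2 + da*^2 + db*^2)
Step 1: dL*^2 = 2.28^2 = 5.1984
Step 2: da*^2 = (-2.12)^2 = 4.4944
Step 3: db*^2 = 1.26^2 = 1.5876
Step 4: Sum = 5.1984 + 4.4944 + 1.5876 = 11.2804
Step 5: Delta E = sqrt(11.2804) = 3.36

3.36 Delta E


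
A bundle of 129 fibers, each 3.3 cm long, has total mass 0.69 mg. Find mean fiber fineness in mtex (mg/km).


Formula: fineness (mtex) = mass (mg) / total length (km) = (mass_mg / total_length_m) * 1000
Step 1: Convert fiber length: 3.3 cm = 0.033 m
Step 2: Total fiber length = 129 * 0.033 = 4.257 m
Step 3: Linear density = 0.69 mg / 4.257 m = 0.1621 mg/m
Step 4: fineness = 0.1621 * 1000 = 162.1 mtex

162.1 mtex


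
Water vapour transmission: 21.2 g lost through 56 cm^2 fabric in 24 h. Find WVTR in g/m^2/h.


Formula: WVTR = mass_loss / (area * time)
Step 1: Convert area: 56 cm^2 = 0.0056 m^2
Step 2: WVTR = 21.2 g / (0.0056 m^2 * 24 h)
Step 3: WVTR = 21.2 / 0.1344 = 157.7 g/m^2/h

157.7 g/m^2/h


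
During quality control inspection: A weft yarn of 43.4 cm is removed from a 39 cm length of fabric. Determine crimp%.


Formula: Crimp% = ((L_yarn - L_fabric) / L_fabric) * 100
Step 1: Extension = 43.4 - 39 = 4.4 cm
Step 2: Crimp% = (4.4 / 39) * 100
Step 3: Crimp% = 0.112821 * 100 = 11.2821% ≈ 11.3%

11.3%


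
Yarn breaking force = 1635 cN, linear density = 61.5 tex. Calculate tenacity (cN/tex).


Formula: Tenacity = Breaking force / Linear density
Tenacity = 1635 cN / 61.5 tex
Tenacity = 26.59 cN/tex

26.59 cN/tex


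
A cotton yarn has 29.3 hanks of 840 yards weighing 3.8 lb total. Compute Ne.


Formula: Ne = hanks / mass_lb
Substituting: Ne = 29.3 / 3.8
Ne = 7.7

7.7 Ne


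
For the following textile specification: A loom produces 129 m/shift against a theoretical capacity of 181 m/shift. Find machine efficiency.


Formula: Efficiency% = (Actual output / Theoretical output) * 100
Efficiency% = (129 / 181) * 100
Efficiency% = 0.712707 * 100 = 71.2707% ≈ 71.3%

71.3%


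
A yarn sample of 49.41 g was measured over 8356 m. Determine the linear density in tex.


Formula: Tex = (mass_g / length_m) * 1000
Substituting: Tex = (49.41 / 8356) * 1000
Intermediate: 49.41 / 8356 = 0.00591312 g/m
Tex = 0.00591312 * 1000 = 5.91 tex

5.91 tex


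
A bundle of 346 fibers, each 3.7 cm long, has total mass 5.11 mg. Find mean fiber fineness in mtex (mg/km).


Formula: fineness (mtex) = mass (mg) / total length (km) = (mass_mg / total_length_m) * 1000
Step 1: Convert fiber length: 3.7 cm = 0.037 m
Step 2: Total fiber length = 346 * 0.037 = 12.802 m
Step 3: Linear density = 5.11 mg / 12.802 m = 0.3992 mg/m
Step 4: fineness = 0.3992 * 1000 = 399.2 mtex

399.2 mtex


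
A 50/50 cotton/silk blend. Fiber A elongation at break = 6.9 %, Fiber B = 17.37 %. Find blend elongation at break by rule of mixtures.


Formula: Blend property = (fraction_A * property_A) + (fraction_B * property_B)
Step 1: Contribution A = 50/100 * 6.9 % = 3.45 %
Step 2: Contribution B = 50/100 * 17.37 % = 8.685 %
Step 3: Blend elongation at break = 3.45 + 8.685 = 12.135 %

12.135 %


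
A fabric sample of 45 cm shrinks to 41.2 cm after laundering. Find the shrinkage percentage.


Formula: Shrinkage% = ((L_before - L_after) / L_before) * 100
Step 1: Shrinkage = 45 - 41.2 = 3.8 cm
Step 2: Shrinkage% = (3.8 / 45) * 100
Step 3: Shrinkage% = 0.084444 * 100 = 8.4444% ≈ 8.4%

8.4%


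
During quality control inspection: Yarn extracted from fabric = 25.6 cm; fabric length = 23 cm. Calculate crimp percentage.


Formula: Crimp% = ((L_yarn - L_fabric) / L_fabric) * 100
Step 1: Extension = 25.6 - 23 = 2.6 cm
Step 2: Crimp% = (2.6 / 23) * 100
Step 3: Crimp% = 0.113043 * 100 = 11.3043% ≈ 11.3%

11.3%


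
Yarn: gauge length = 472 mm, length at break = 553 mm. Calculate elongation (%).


Formula: Elongation (%) = ((L_break - L0) / L0) * 100
Step 1: Extension = 553 - 472 = 81 mm
Step 2: Elongation = (81 / 472) * 100
Step 3: Elongation = 0.17161 * 100 = 17.161% ≈ 17.2%

17.2%


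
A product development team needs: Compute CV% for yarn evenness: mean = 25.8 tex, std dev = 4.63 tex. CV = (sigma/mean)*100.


Formula: CV% = (standard deviation / mean) * 100
Step 1: Ratio = 4.63 / 25.8 = 0.179457
Step 2: CV% = 0.179457 * 100 = 17.9457% ≈ 17.9%

17.9%


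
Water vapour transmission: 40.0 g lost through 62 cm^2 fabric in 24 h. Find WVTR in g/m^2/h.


Formula: WVTR = mass_loss / (area * time)
Step 1: Convert area: 62 cm^2 = 0.0062 m^2
Step 2: WVTR = 40.0 g / (0.0062 m^2 * 24 h)
Step 3: WVTR = 40.0 / 0.1488 = 268.8 g/m^2/h

268.8 g/m^2/h


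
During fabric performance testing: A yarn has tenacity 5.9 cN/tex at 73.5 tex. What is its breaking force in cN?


Formula: Breaking force = Tenacity * Linear density
F = 5.9 cN/tex * 73.5 tex
F = 433.65 cN

433.65 cN


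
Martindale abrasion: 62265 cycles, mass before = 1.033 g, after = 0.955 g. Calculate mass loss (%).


Formula: Mass loss% = ((m_before - m_after) / m_before) * 100
Step 1: Mass loss = 1.033 - 0.955 = 0.078 g
Step 2: Ratio = 0.078 / 1.033 = 0.0755082
Step 3: Mass loss% = 0.0755082 * 100 = 7.55082% ≈ 7.55%

7.55%


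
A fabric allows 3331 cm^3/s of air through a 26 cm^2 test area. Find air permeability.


Formula: Air Permeability = Airflow / Test Area
AP = 3331 cm^3/s / 26 cm^2
AP = 128.1 cm^3/s/cm^2

128.1 cm^3/s/cm^2


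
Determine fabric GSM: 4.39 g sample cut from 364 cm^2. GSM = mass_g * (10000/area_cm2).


Formula: GSM = mass_g / area_m2
Step 1: Convert area: 364 cm^2 = 364 / 10000 = 0.0364 m^2
Step 2: GSM = 4.39 g / 0.0364 m^2 = 120.6 g/m^2

120.6 g/m^2


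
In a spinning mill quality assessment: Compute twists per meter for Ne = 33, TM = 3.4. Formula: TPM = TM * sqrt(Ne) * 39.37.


Formula: TPM = TM * sqrt(Ne) * 39.37
Step 1: sqrt(Ne) = sqrt(33) = 5.7446
Step 2: TM * sqrt(Ne) = 3.4 * 5.7446 = 19.5316
Step 3: TPM = 19.5316 * 39.37 = 769 twists/m

769 twists/m


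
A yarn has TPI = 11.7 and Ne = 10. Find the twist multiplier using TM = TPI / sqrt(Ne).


Formula: TM = TPI / sqrt(Ne)
Step 1: sqrt(Ne) = sqrt(10) = 3.1623
Step 2: TM = 11.7 / 3.1623 = 3.70

3.70 TM


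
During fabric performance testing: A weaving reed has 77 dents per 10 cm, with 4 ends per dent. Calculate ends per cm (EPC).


Formula: EPC = (dents per 10 cm * ends per dent) / 10
Step 1: Total ends per 10 cm = 77 * 4 = 308
Step 2: EPC = 308 / 10 = 30.8 ends/cm

30.8 ends/cm


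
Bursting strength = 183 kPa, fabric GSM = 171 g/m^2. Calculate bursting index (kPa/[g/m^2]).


Formula: Bursting Index = Bursting Strength / Fabric GSM
BI = 183 kPa / 171 g/m^2
BI = 1.070 kPa/(g/m^2)

1.070 kPa/(g/m^2)


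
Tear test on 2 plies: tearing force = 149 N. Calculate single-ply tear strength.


Formula: Per-ply strength = Total force / Number of plies
Per-ply = 149 N / 2
Per-ply = 74.5 N

74.5 N


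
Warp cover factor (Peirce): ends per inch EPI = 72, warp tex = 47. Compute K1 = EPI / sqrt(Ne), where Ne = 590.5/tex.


Formula: K1 = EPI / sqrt(Ne), with Ne = 590.5 / tex_warp
Step 1: Ne = 590.5 / 47 = 12.564
Step 2: sqrt(Ne) = sqrt(12.564) = 3.5446
Step 3: K1 = 72 / 3.5446 = 20.3

20.3


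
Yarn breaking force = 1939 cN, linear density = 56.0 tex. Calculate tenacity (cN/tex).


Formula: Tenacity = Breaking force / Linear density
Tenacity = 1939 cN / 56.0 tex
Tenacity = 34.63 cN/tex

34.63 cN/tex


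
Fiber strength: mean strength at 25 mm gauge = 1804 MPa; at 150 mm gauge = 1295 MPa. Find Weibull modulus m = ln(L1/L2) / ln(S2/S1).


Formula: m = ln(L1/L2) / ln(S2/S1)
Step 1: ln(L1/L2) = ln(25/150) = -1.79176
Step 2: S2/S1 = 1295/1804 = 0.71785
Step 3: ln(S2/S1) = ln(0.71785) = -0.33149
Step 4: m = -1.79176 / -0.33149 = 5.41

5.41 (Weibull m)


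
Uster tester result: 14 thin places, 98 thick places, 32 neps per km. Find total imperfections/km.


Formula: Total = thin places + thick places + neps
Total = 14 + 98 + 32
Total = 144 imperfections/km

144 imperfections/km


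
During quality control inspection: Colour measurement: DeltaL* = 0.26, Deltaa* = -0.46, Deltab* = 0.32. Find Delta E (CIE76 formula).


Formula: Delta E = sqrt(dL*^2 + da*^2 + db*^2)
Step 1: dL*^2 = 0.26^2 = 0.0676
Step 2: da*^2 = (-0.46)^2 = 0.2116
Step 3: db*^2 = 0.32^2 = 0.1024
Step 4: Sum = 0.0676 + 0.2116 + 0.1024 = 0.3816
Step 5: Delta E = sqrt(0.3816) = 0.62

0.62 Delta E


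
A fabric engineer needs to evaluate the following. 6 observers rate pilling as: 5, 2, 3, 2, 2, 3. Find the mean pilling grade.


Formula: Mean = sum / count
Sum = 5 + 2 + 3 + 2 + 2 + 3 = 17
Mean = 17 / 6 = 2.8

2.8


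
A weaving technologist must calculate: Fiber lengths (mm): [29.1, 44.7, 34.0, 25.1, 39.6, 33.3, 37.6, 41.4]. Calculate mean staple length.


Formula: Mean = sum of lengths / count
Sum = 29.1 + 44.7 + 34.0 + 25.1 + 39.6 + 33.3 + 37.6 + 41.4
Sum = 284.8 mm
Mean = 284.8 / 8 = 35.60 mm

35.60 mm


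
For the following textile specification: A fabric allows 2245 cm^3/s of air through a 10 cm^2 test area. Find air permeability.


Formula: Air Permeability = Airflow / Test Area
AP = 2245 cm^3/s / 10 cm^2
AP = 224.5 cm^3/s/cm^2

224.5 cm^3/s/cm^2


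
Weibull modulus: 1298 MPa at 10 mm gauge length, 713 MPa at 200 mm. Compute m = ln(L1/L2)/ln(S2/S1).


Formula: m = ln(L1/L2) / ln(S2/S1)
Step 1: ln(L1/L2) = ln(10/200) = -2.99573
Step 2: S2/S1 = 713/1298 = 0.54931
Step 3: ln(S2/S1) = ln(0.54931) = -0.59909
Step 4: m = -2.99573 / -0.59909 = 5.00

5.00 (Weibull m)


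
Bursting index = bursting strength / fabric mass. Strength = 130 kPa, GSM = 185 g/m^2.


Formula: Bursting Index = Bursting Strength / Fabric GSM
BI = 130 kPa / 185 g/m^2
BI = 0.703 kPa/(g/m^2)

0.703 kPa/(g/m^2)


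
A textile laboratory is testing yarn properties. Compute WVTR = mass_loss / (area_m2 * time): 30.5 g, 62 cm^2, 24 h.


Formula: WVTR = mass_loss / (area * time)
Step 1: Convert area: 62 cm^2 = 0.0062 m^2
Step 2: WVTR = 30.5 g / (0.0062 m^2 * 24 h)
Step 3: WVTR = 30.5 / 0.1488 = 205.0 g/m^2/h

205.0 g/m^2/h


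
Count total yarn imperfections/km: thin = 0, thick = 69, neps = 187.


Formula: Total = thin places + thick places + neps
Total = 0 + 69 + 187
Total = 256 imperfections/km

256 imperfections/km


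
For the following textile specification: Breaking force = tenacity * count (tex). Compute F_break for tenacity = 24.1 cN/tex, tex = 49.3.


Formula: Breaking force = Tenacity * Linear density
F = 24.1 cN/tex * 49.3 tex
F = 1188.13 cN

1188.13 cN


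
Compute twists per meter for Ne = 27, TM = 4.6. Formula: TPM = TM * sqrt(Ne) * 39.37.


Formula: TPM = TM * sqrt(Ne) * 39.37
Step 1: sqrt(Ne) = sqrt(27) = 5.1962
Step 2: TM * sqrt(Ne) = 4.6 * 5.1962 = 23.9025
Step 3: TPM = 23.9025 * 39.37 = 941 twists/m

941 twists/m


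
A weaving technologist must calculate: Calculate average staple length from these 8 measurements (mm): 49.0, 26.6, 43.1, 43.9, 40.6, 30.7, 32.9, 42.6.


Formula: Mean = sum of lengths / count
Sum = 49.0 + 26.6 + 43.1 + 43.9 + 40.6 + 30.7 + 32.9 + 42.6
Sum = 309.4 mm
Mean = 309.4 / 8 = 38.68 mm

38.68 mm


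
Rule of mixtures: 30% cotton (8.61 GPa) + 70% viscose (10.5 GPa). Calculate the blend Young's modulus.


Formula: Blend property = (fraction_A * property_A) + (fraction_B * property_B)
Step 1: Contribution A = 30/100 * 8.61 GPa = 2.583 GPa
Step 2: Contribution B = 70/100 * 10.5 GPa = 7.35 GPa
Step 3: Blend Young's modulus = 2.583 + 7.35 = 9.933 GPa

9.933 GPa


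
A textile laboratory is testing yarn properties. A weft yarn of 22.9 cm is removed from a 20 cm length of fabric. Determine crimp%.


Formula: Crimp% = ((L_yarn - L_fabric) / L_fabric) * 100
Step 1: Extension = 22.9 - 20 = 2.9 cm
Step 2: Crimp% = (2.9 / 20) * 100
Step 3: Crimp% = 0.145 * 100 = 14.5%

14.5%


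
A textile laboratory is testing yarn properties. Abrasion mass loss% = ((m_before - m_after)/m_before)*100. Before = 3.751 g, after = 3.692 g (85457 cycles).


Formula: Mass loss% = ((m_before - m_after) / m_before) * 100
Step 1: Mass loss = 3.751 - 3.692 = 0.059 g
Step 2: Ratio = 0.059 / 3.751 = 0.0157291
Step 3: Mass loss% = 0.0157291 * 100 = 1.57291% ≈ 1.57%

1.57%


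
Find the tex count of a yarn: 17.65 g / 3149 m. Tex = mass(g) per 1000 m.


Formula: Tex = (mass_g / length_m) * 1000
Substituting: Tex = (17.65 / 3149) * 1000
Intermediate: 17.65 / 3149 = 0.00560495 g/m
Tex = 0.00560495 * 1000 = 5.60 tex

5.60 tex


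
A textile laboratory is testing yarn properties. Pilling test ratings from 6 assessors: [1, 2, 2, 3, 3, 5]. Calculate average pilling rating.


Formula: Mean = sum / count
Sum = 1 + 2 + 2 + 3 + 3 + 5 = 16
Mean = 16 / 6 = 2.7

2.7


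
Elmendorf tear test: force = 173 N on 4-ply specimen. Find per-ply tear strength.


Formula: Per-ply strength = Total force / Number of plies
Per-ply = 173 N / 4
Per-ply = 43.25 N

43.25 N


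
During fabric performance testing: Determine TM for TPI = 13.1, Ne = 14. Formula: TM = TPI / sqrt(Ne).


Formula: TM = TPI / sqrt(Ne)
Step 1: sqrt(Ne) = sqrt(14) = 3.7417
Step 2: TM = 13.1 / 3.7417 = 3.50

3.50 TM


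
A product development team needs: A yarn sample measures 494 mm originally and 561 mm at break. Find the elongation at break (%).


Formula: Elongation (%) = ((L_break - L0) / L0) * 100
Step 1: Extension = 561 - 494 = 67 mm
Step 2: Elongation = (67 / 494) * 100
Step 3: Elongation = 0.135628 * 100 = 13.5628% ≈ 13.6%

13.6%


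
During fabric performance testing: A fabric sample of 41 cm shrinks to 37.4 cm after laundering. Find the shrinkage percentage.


Formula: Shrinkage% = ((L_before - L_after) / L_before) * 100
Step 1: Shrinkage = 41 - 37.4 = 3.6 cm
Step 2: Shrinkage% = (3.6 / 41) * 100
Step 3: Shrinkage% = 0.087805 * 100 = 8.7805% ≈ 8.8%

8.8%


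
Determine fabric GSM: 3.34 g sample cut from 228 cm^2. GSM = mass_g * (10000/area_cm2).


Formula: GSM = mass_g / area_m2
Step 1: Convert area: 228 cm^2 = 228 / 10000 = 0.0228 m^2
Step 2: GSM = 3.34 g / 0.0228 m^2 = 146.5 g/m^2

146.5 g/m^2


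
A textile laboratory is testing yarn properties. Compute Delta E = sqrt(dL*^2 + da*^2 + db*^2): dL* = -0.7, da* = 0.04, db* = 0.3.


Formula: Delta E = sqrt(dL*^2 + da*^2 + db*^2)
Step 1: dL*^2 = (-0.7)^2 = 0.49
Step 2: da*^2 = 0.04^2 = 0.0016
Step 3: db*^2 = 0.3^2 = 0.09
Step 4: Sum = 0.49 + 0.0016 + 0.09 = 0.5816
Step 5: Delta E = sqrt(0.5816) = 0.76

0.76 Delta E


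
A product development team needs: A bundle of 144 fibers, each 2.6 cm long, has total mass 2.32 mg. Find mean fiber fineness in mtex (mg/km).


Formula: fineness (mtex) = mass (mg) / total length (km) = (mass_mg / total_length_m) * 1000
Step 1: Convert fiber length: 2.6 cm = 0.026 m
Step 2: Total fiber length = 144 * 0.026 = 3.744 m
Step 3: Linear density = 2.32 mg / 3.744 m = 0.6197 mg/m
Step 4: fineness = 0.6197 * 1000 = 619.7 mtex

619.7 mtex


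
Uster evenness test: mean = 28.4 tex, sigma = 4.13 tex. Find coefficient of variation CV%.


Formula: CV% = (standard deviation / mean) * 100
Step 1: Ratio = 4.13 / 28.4 = 0.145423
Step 2: CV% = 0.145423 * 100 = 14.5423% ≈ 14.5%

14.5%


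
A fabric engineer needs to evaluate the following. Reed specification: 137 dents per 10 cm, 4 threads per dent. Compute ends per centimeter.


Formula: EPC = (dents per 10 cm * ends per dent) / 10
Step 1: Total ends per 10 cm = 137 * 4 = 548
Step 2: EPC = 548 / 10 = 54.8 ends/cm

54.8 ends/cm


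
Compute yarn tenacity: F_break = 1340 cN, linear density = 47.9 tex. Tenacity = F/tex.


Formula: Tenacity = Breaking force / Linear density
Tenacity = 1340 cN / 47.9 tex
Tenacity = 27.97 cN/tex

27.97 cN/tex


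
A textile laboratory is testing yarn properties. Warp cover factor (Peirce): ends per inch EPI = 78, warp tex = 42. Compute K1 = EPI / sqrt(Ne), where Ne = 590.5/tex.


Formula: K1 = EPI / sqrt(Ne), with Ne = 590.5 / tex_warp
Step 1: Ne = 590.5 / 42 = 14.06
Step 2: sqrt(Ne) = sqrt(14.06) = 3.7497
Step 3: K1 = 78 / 3.7497 = 20.8

20.8


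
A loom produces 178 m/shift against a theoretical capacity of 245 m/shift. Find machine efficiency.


Formula: Efficiency% = (Actual output / Theoretical output) * 100
Efficiency% = (178 / 245) * 100
Efficiency% = 0.726531 * 100 = 72.6531% ≈ 72.7%

72.7%


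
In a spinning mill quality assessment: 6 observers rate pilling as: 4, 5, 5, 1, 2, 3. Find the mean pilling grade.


Formula: Mean = sum / count
Sum = 4 + 5 + 5 + 1 + 2 + 3 = 20
Mean = 20 / 6 = 3.3

3.3


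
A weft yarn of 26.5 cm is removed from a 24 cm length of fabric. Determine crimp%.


Formula: Crimp% = ((L_yarn - L_fabric) / L_fabric) * 100
Step 1: Extension = 26.5 - 24 = 2.5 cm
Step 2: Crimp% = (2.5 / 24) * 100
Step 3: Crimp% = 0.104167 * 100 = 10.4167% ≈ 10.4%

10.4%


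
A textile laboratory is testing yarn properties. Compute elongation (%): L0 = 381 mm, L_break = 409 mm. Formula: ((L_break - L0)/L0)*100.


Formula: Elongation (%) = ((L_break - L0) / L0) * 100
Step 1: Extension = 409 - 381 = 28 mm
Step 2: Elongation = (28 / 381) * 100
Step 3: Elongation = 0.073491 * 100 = 7.3491% ≈ 7.3%

7.3%


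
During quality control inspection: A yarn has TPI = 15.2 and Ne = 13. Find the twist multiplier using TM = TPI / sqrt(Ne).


Formula: TM = TPI / sqrt(Ne)
Step 1: sqrt(Ne) = sqrt(13) = 3.6056
Step 2: TM = 15.2 / 3.6056 = 4.22

4.22 TM


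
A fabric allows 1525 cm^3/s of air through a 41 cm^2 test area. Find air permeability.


Formula: Air Permeability = Airflow / Test Area
AP = 1525 cm^3/s / 41 cm^2
AP = 37.2 cm^3/s/cm^2

37.2 cm^3/s/cm^2


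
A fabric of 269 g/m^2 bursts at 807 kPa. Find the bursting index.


Formula: Bursting Index = Bursting Strength / Fabric GSM
BI = 807 kPa / 269 g/m^2
BI = 3.000 kPa/(g/m^2)

3.000 kPa/(g/m^2)


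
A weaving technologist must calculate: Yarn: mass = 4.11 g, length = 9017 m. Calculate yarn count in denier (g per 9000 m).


Formula: den = (mass_g / length_m) * 9000
Substituting: den = (4.11 / 9017) * 9000
Intermediate: 4.11 / 9017 = 0.00045581 g/m
den = 0.00045581 * 9000 = 4.1 denier

4.1 denier


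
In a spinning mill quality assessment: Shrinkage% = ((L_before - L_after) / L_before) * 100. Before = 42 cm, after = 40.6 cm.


Formula: Shrinkage% = ((L_before - L_after) / L_before) * 100
Step 1: Shrinkage = 42 - 40.6 = 1.4 cm
Step 2: Shrinkage% = (1.4 / 42) * 100
Step 3: Shrinkage% = 0.033333 * 100 = 3.3333% ≈ 3.3%

3.3%


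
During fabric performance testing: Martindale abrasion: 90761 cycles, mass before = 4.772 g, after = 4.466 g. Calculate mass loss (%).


Formula: Mass loss% = ((m_before - m_after) / m_before) * 100
Step 1: Mass loss = 4.772 - 4.466 = 0.306 g
Step 2: Ratio = 0.306 / 4.772 = 0.0641241
Step 3: Mass loss% = 0.0641241 * 100 = 6.41241% ≈ 6.41%

6.41%


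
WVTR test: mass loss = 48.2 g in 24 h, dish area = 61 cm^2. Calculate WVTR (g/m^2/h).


Formula: WVTR = mass_loss / (area * time)
Step 1: Convert area: 61 cm^2 = 0.0061 m^2
Step 2: WVTR = 48.2 g / (0.0061 m^2 * 24 h)
Step 3: WVTR = 48.2 / 0.1464 = 329.2 g/m^2/h

329.2 g/m^2/h


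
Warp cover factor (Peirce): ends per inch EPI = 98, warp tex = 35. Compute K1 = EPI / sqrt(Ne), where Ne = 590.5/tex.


Formula: K1 = EPI / sqrt(Ne), with Ne = 590.5 / tex_warp
Step 1: Ne = 590.5 / 35 = 16.871
Step 2: sqrt(Ne) = sqrt(16.871) = 4.1074
Step 3: K1 = 98 / 4.1074 = 23.9

23.9


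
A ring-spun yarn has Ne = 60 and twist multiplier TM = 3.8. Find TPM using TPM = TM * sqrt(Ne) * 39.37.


Formula: TPM = TM * sqrt(Ne) * 39.37
Step 1: sqrt(Ne) = sqrt(60) = 7.746
Step 2: TM * sqrt(Ne) = 3.8 * 7.746 = 29.4348
Step 3: TPM = 29.4348 * 39.37 = 1159 twists/m

1159 twists/m


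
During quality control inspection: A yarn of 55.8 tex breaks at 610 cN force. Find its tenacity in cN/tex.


Formula: Tenacity = Breaking force / Linear density
Tenacity = 610 cN / 55.8 tex
Tenacity = 10.93 cN/tex

10.93 cN/tex


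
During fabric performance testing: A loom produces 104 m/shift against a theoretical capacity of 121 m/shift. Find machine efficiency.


Formula: Efficiency% = (Actual output / Theoretical output) * 100
Efficiency% = (104 / 121) * 100
Efficiency% = 0.859504 * 100 = 85.9504% ≈ 86.0%

86.0%


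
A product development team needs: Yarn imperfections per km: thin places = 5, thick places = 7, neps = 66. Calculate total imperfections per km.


Formula: Total = thin places + thick places + neps
Total = 5 + 7 + 66
Total = 78 imperfections/km

78 imperfections/km


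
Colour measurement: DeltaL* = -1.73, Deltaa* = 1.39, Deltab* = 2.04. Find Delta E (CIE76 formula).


Formula: Delta E = sqrt(dL*^2 + da*^2 + db*^2)
Step 1: dL*^2 = (-1.73)^2 = 2.9929
Step 2: da*^2 = 1.39^2 = 1.9321
Step 3: db*^2 = 2.04^2 = 4.1616
Step 4: Sum = 2.9929 + 1.9321 + 4.1616 = 9.0866
Step 5: Delta E = sqrt(9.0866) = 3.01

3.01 Delta E


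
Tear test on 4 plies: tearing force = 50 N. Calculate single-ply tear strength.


Formula: Per-ply strength = Total force / Number of plies
Per-ply = 50 N / 4
Per-ply = 12.5 N

12.5 N


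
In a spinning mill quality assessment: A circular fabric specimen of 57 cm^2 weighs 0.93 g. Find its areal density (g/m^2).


Formula: GSM = mass_g / area_m2
Step 1: Convert area: 57 cm^2 = 57 / 10000 = 0.0057 m^2
Step 2: GSM = 0.93 g / 0.0057 m^2 = 163.2 g/m^2

163.2 g/m^2


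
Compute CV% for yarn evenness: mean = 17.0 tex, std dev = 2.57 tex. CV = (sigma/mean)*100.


Formula: CV% = (standard deviation / mean) * 100
Step 1: Ratio = 2.57 / 17.0 = 0.151176
Step 2: CV% = 0.151176 * 100 = 15.1176% ≈ 15.1%

15.1%


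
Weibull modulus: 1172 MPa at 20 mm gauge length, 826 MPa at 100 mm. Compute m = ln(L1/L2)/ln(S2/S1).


Formula: m = ln(L1/L2) / ln(S2/S1)
Step 1: ln(L1/L2) = ln(20/100) = -1.60944
Step 2: S2/S1 = 826/1172 = 0.70478
Step 3: ln(S2/S1) = ln(0.70478) = -0.34987
Step 4: m = -1.60944 / -0.34987 = 4.60

4.60 (Weibull m)


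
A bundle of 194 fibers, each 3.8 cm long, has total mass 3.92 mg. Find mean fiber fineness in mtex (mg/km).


Formula: fineness (mtex) = mass (mg) / total length (km) = (mass_mg / total_length_m) * 1000
Step 1: Convert fiber length: 3.8 cm = 0.038 m
Step 2: Total fiber length = 194 * 0.038 = 7.372 m
Step 3: Linear density = 3.92 mg / 7.372 m = 0.5317 mg/m
Step 4: fineness = 0.5317 * 1000 = 531.7 mtex

531.7 mtex


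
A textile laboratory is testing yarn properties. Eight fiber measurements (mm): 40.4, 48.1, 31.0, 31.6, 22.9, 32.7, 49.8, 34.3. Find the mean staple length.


Formula: Mean = sum of lengths / count
Sum = 40.4 + 48.1 + 31.0 + 31.6 + 22.9 + 32.7 + 49.8 + 34.3
Sum = 290.8 mm
Mean = 290.8 / 8 = 36.35 mm

36.35 mm


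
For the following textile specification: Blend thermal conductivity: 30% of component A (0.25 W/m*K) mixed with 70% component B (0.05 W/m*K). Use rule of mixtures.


Formula: Blend property = (fraction_A * property_A) + (fraction_B * property_B)
Step 1: Contribution A = 30/100 * 0.25 W/m*K = 0.075 W/m*K
Step 2: Contribution B = 70/100 * 0.05 W/m*K = 0.035 W/m*K
Step 3: Blend thermal conductivity = 0.075 + 0.035 = 0.11 W/m*K

0.11 W/m*K


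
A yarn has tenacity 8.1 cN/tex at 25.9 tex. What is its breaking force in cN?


Formula: Breaking force = Tenacity * Linear density
F = 8.1 cN/tex * 25.9 tex
F = 209.79 cN

209.79 cN


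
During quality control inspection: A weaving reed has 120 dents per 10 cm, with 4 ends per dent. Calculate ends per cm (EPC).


Formula: EPC = (dents per 10 cm * ends per dent) / 10
Step 1: Total ends per 10 cm = 120 * 4 = 480
Step 2: EPC = 480 / 10 = 48.0 ends/cm

48.0 ends/cm


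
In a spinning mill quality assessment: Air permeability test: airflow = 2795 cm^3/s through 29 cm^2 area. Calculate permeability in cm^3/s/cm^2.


Formula: Air Permeability = Airflow / Test Area
AP = 2795 cm^3/s / 29 cm^2
AP = 96.4 cm^3/s/cm^2

96.4 cm^3/s/cm^2


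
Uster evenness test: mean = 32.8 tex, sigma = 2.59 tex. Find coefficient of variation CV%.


Formula: CV% = (standard deviation / mean) * 100
Step 1: Ratio = 2.59 / 32.8 = 0.078963
Step 2: CV% = 0.078963 * 100 = 7.8963% ≈ 7.9%

7.9%


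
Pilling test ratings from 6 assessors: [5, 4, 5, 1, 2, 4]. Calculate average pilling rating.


Formula: Mean = sum / count
Sum = 5 + 4 + 5 + 1 + 2 + 4 = 21
Mean = 21 / 6 = 3.5

3.5


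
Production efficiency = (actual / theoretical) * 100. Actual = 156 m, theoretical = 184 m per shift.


Formula: Efficiency% = (Actual output / Theoretical output) * 100
Efficiency% = (156 / 184) * 100
Efficiency% = 0.847826 * 100 = 84.7826% ≈ 84.8%

84.8%


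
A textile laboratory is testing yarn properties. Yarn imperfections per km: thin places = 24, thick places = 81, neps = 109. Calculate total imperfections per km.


Formula: Total = thin places + thick places + neps
Total = 24 + 81 + 109
Total = 214 imperfections/km

214 imperfections/km


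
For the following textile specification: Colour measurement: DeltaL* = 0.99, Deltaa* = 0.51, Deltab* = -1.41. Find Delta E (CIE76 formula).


Formula: Delta E = sqrt(dL*^2 + da*^2 + db*^2)
Step 1: dL*^2 = 0.99^2 = 0.9801
Step 2: da*^2 = 0.51^2 = 0.2601
Step 3: db*^2 = (-1.41)^2 = 1.9881
Step 4: Sum = 0.9801 + 0.2601 + 1.9881 = 3.2283
Step 5: Delta E = sqrt(3.2283) = 1.8

1.8 Delta E


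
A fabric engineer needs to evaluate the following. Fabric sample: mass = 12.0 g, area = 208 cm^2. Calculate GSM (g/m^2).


Formula: GSM = mass_g / area_m2
Step 1: Convert area: 208 cm^2 = 208 / 10000 = 0.0208 m^2
Step 2: GSM = 12.0 g / 0.0208 m^2 = 576.9 g/m^2

576.9 g/m^2


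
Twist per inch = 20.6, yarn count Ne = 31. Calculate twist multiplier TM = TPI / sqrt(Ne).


Formula: TM = TPI / sqrt(Ne)
Step 1: sqrt(Ne) = sqrt(31) = 5.5678
Step 2: TM = 20.6 / 5.5678 = 3.70

3.70 TM


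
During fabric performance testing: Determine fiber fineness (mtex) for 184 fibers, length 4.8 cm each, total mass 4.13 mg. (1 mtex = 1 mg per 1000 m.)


Formula: fineness (mtex) = mass (mg) / total length (km) = (mass_mg / total_length_m) * 1000
Step 1: Convert fiber length: 4.8 cm = 0.048 m
Step 2: Total fiber length = 184 * 0.048 = 8.832 m
Step 3: Linear density = 4.13 mg / 8.832 m = 0.4676 mg/m
Step 4: fineness = 0.4676 * 1000 = 467.6 mtex

467.6 mtex


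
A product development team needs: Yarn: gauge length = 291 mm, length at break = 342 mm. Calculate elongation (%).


Formula: Elongation (%) = ((L_break - L0) / L0) * 100
Step 1: Extension = 342 - 291 = 51 mm
Step 2: Elongation = (51 / 291) * 100
Step 3: Elongation = 0.175258 * 100 = 17.5258% ≈ 17.5%

17.5%


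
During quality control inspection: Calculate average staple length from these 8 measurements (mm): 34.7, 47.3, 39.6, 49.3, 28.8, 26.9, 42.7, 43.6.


Formula: Mean = sum of lengths / count
Sum = 34.7 + 47.3 + 39.6 + 49.3 + 28.8 + 26.9 + 42.7 + 43.6
Sum = 312.9 mm
Mean = 312.9 / 8 = 39.11 mm

39.11 mm


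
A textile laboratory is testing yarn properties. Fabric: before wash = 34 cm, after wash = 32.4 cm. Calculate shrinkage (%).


Formula: Shrinkage% = ((L_before - L_after) / L_before) * 100
Step 1: Shrinkage = 34 - 32.4 = 1.6 cm
Step 2: Shrinkage% = (1.6 / 34) * 100
Step 3: Shrinkage% = 0.047059 * 100 = 4.7059% ≈ 4.7%

4.7%


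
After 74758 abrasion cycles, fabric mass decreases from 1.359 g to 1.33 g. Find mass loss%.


Formula: Mass loss% = ((m_before - m_after) / m_before) * 100
Step 1: Mass loss = 1.359 - 1.33 = 0.029 g
Step 2: Ratio = 0.029 / 1.359 = 0.0213392
Step 3: Mass loss% = 0.0213392 * 100 = 2.13392% ≈ 2.13%

2.13%


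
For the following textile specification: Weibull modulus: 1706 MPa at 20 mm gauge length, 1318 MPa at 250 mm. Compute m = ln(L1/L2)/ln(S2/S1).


Formula: m = ln(L1/L2) / ln(S2/S1)
Step 1: ln(L1/L2) = ln(20/250) = -2.52573
Step 2: S2/S1 = 1318/1706 = 0.77257
Step 3: ln(S2/S1) = ln(0.77257) = -0.25803
Step 4: m = -2.52573 / -0.25803 = 9.79

9.79 (Weibull m)


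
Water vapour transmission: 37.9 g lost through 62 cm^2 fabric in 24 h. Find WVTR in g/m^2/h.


Formula: WVTR = mass_loss / (area * time)
Step 1: Convert area: 62 cm^2 = 0.0062 m^2
Step 2: WVTR = 37.9 g / (0.0062 m^2 * 24 h)
Step 3: WVTR = 37.9 / 0.1488 = 254.7 g/m^2/h

254.7 g/m^2/h


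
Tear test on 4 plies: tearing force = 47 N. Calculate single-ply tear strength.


Formula: Per-ply strength = Total force / Number of plies
Per-ply = 47 N / 4
Per-ply = 11.75 N

11.75 N


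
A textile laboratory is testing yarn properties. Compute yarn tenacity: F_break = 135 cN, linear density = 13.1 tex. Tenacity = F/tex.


Formula: Tenacity = Breaking force / Linear density
Tenacity = 135 cN / 13.1 tex
Tenacity = 10.31 cN/tex

10.31 cN/tex


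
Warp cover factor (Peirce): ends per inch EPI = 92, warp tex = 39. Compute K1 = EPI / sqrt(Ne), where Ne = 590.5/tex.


Formula: K1 = EPI / sqrt(Ne), with Ne = 590.5 / tex_warp
Step 1: Ne = 590.5 / 39 = 15.141
Step 2: sqrt(Ne) = sqrt(15.141) = 3.8911
Step 3: K1 = 92 / 3.8911 = 23.6

23.6


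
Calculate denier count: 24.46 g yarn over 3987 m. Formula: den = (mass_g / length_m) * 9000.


Formula: den = (mass_g / length_m) * 9000
Substituting: den = (24.46 / 3987) * 9000
Intermediate: 24.46 / 3987 = 0.00613494 g/m
den = 0.00613494 * 9000 = 55.2 denier

55.2 denier


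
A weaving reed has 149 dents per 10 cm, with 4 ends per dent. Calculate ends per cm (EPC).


Formula: EPC = (dents per 10 cm * ends per dent) / 10
Step 1: Total ends per 10 cm = 149 * 4 = 596
Step 2: EPC = 596 / 10 = 59.6 ends/cm

59.6 ends/cm
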